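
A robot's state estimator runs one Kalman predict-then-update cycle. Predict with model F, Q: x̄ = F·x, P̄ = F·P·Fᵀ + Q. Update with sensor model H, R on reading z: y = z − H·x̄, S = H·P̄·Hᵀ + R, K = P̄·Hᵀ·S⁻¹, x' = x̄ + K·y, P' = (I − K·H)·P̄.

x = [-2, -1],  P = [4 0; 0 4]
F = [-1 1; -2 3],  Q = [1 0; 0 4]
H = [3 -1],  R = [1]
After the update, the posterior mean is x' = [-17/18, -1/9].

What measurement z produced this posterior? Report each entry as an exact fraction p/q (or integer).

z = [-3]

x̄ = F·x = [1, 1]
P̄ = F·P·Fᵀ + Q = [9 20; 20 56]
S = H·P̄·Hᵀ + R = [18]
K = P̄·Hᵀ·S⁻¹ = [7/18; 2/9]
x' − x̄ = [-35/18, -10/9] = K·y
y = (KᵀK)⁻¹·Kᵀ·(x' − x̄) = [-5]
z = y + H·x̄ = [-5] + [2] = [-3]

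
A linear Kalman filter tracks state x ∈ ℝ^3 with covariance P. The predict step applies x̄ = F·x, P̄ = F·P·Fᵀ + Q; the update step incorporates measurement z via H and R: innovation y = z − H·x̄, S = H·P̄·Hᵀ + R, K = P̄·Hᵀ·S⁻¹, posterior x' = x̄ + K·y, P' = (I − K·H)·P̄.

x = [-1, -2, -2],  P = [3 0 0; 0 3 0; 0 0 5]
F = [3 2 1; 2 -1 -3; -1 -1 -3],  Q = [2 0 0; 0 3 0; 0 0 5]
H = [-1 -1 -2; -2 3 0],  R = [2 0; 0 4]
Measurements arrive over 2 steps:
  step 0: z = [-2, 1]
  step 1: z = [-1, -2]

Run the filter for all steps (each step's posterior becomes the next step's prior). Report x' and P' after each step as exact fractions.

step 0: x̄ = F·x = [-9, 6, 9]
step 0: P̄ = F·P·Fᵀ + Q = [46 -3 -30; -3 63 42; -30 42 56]
step 0: y = z − H·x̄ = [13, -35]
step 0: S = H·P̄·Hᵀ + R = [377 -466; -466 791]
step 0: K = P̄·Hᵀ·S⁻¹ = [-33619/81051 -30155/81051; -7678/27017 2137/27017; -11408/81051 12338/81051]
step 0: x' = x̄ + K·y = [-37027/27017, -12507/27017, 49775/27017]
step 0: P' = (I − K·H)·P̄ = [1254214/81051 265312/27017 -991456/81051; 265312/27017 179724/27017 -214840/27017; -991456/81051 -214840/27017 829396/81051]
step 1: x̄ = F·x = [-86320/27017, -210872/27017, -99791/27017]
step 1: P̄ = F·P·Fᵀ + Q = [15460528/81051 16206520/81051 3117346/81051; 16206520/81051 18110353/81051 3806620/81051; 3117346/81051 3806620/81051 1439221/81051]
step 1: y = z − H·x̄ = [-523791/27017, 405942/27017]
step 1: S = H·P̄·Hᵀ + R = [99598771/81051 -49986859/81051; -49986859/81051 30681253/81051]
step 1: K = P̄·Hᵀ·S⁻¹ = [-1716081542/3436904041 -813313138/3436904041; -1177378934/3436904041 537026741/3436904041; -256381156/3436904041 163136628/3436904041]
step 1: x' = x̄ + K·y = [10069087918/3436904041, 4069858592/3436904041, -5272900027/3436904041]
step 1: P' = (I − K·H)·P̄ = [30700430120/3436904041 19382535896/3436904041 -23325401466/3436904041; 19382535896/3436904041 13637726252/3436904041 -15332752140/3436904041; -23325401466/3436904041 -15332752140/3436904041 19585457959/3436904041]

step 0: x' = [-37027/27017, -12507/27017, 49775/27017], P' = [1254214/81051 265312/27017 -991456/81051; 265312/27017 179724/27017 -214840/27017; -991456/81051 -214840/27017 829396/81051]
step 1: x' = [10069087918/3436904041, 4069858592/3436904041, -5272900027/3436904041], P' = [30700430120/3436904041 19382535896/3436904041 -23325401466/3436904041; 19382535896/3436904041 13637726252/3436904041 -15332752140/3436904041; -23325401466/3436904041 -15332752140/3436904041 19585457959/3436904041]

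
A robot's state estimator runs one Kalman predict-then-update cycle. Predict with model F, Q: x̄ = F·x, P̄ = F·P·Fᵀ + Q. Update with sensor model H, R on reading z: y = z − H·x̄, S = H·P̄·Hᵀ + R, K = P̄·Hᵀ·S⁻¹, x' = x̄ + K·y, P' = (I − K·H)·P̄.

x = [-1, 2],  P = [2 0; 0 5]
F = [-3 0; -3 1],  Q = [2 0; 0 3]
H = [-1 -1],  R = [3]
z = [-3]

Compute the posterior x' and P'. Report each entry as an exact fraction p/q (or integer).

x' = [13/17, 41/17]
P' = [256/85 -142/85; -142/85 274/85]

x̄ = F·x = [3, 5]
P̄ = F·P·Fᵀ + Q = [20 18; 18 26]
y = z − H·x̄ = [5]
S = H·P̄·Hᵀ + R = [85]
K = P̄·Hᵀ·S⁻¹ = [-38/85; -44/85]
x' = x̄ + K·y = [13/17, 41/17]
P' = (I − K·H)·P̄ = [256/85 -142/85; -142/85 274/85]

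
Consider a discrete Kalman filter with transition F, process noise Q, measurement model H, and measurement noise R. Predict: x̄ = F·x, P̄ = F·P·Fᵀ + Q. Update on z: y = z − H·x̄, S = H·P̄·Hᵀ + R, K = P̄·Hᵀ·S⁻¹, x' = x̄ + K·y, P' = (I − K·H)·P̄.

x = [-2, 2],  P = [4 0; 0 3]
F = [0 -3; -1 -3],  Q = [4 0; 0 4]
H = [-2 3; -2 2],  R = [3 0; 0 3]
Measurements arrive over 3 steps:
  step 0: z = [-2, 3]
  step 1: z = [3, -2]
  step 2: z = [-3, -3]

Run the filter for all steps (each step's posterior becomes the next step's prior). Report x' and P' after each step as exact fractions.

step 0: x̄ = F·x = [-6, -4]
step 0: P̄ = F·P·Fᵀ + Q = [31 27; 27 35]
step 0: y = z − H·x̄ = [-2, -1]
step 0: S = H·P̄·Hᵀ + R = [118 64; 64 51]
step 0: K = P̄·Hᵀ·S⁻¹ = [1481/1922 -1080/961; 1577/1922 -688/961]
step 0: x' = x̄ + K·y = [-6167/961, -4733/961]
step 0: P' = (I − K·H)·P̄ = [14163/1922 10923/1922; 10923/1922 8859/1922]
step 1: x̄ = F·x = [14199/961, 20366/961]
step 1: P̄ = F·P·Fᵀ + Q = [87419/1922 56250/961; 56250/961 83560/961]
step 1: y = z − H·x̄ = [-29817/961, -14256/961]
step 1: S = H·P̄·Hᵀ + R = [254761/961 113698/961; 113698/961 61961/961]
step 1: K = P̄·Hᵀ·S⁻¹ = [2276473/2973997 -228729/228769; 2447020/2973997 -143740/228769]
step 1: x' = x̄ + K·y = [17419434/2973997, 14822762/2973997]
step 1: P' = (I − K·H)·P̄ = [40420131/5947994 15749850/2973997; 15749850/2973997 12946920/2973997]
step 2: x̄ = F·x = [-44468286/2973997, -61887720/2973997]
step 2: P̄ = F·P·Fᵀ + Q = [128418268/2973997 163771830/2973997; 163771830/2973997 486254867/5947994]
step 2: y = z − H·x̄ = [87804597/2973997, 25916877/2973997]
step 2: S = H·P̄·Hᵀ + R = [1490960009/5947994 334719373/2973997; 334719373/2973997 184930157/2973997]
step 2: K = P̄·Hᵀ·S⁻¹ = [13244926316/17366981615 -17332836144/17366981615; 2849816887/3473396323 -2177157070/3473396323]
step 2: x' = x̄ + K·y = [-19679734158/17366981615, -7114555863/3473396323]
step 2: P' = (I − K·H)·P̄ = [117732541596/17366981615 18346657476/3473396323; 18346657476/3473396323 15080921871/3473396323]

step 0: x' = [-6167/961, -4733/961], P' = [14163/1922 10923/1922; 10923/1922 8859/1922]
step 1: x' = [17419434/2973997, 14822762/2973997], P' = [40420131/5947994 15749850/2973997; 15749850/2973997 12946920/2973997]
step 2: x' = [-19679734158/17366981615, -7114555863/3473396323], P' = [117732541596/17366981615 18346657476/3473396323; 18346657476/3473396323 15080921871/3473396323]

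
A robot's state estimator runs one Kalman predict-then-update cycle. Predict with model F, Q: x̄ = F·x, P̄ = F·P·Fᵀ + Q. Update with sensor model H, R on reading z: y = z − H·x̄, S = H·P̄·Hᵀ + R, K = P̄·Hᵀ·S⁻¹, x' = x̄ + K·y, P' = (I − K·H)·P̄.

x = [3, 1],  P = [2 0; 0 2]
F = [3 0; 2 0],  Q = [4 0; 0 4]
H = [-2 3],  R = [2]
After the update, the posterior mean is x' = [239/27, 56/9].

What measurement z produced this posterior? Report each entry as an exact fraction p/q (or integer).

x̄ = F·x = [9, 6]
P̄ = F·P·Fᵀ + Q = [22 12; 12 12]
S = H·P̄·Hᵀ + R = [54]
K = P̄·Hᵀ·S⁻¹ = [-4/27; 2/9]
x' − x̄ = [-4/27, 2/9] = K·y
y = (KᵀK)⁻¹·Kᵀ·(x' − x̄) = [1]
z = y + H·x̄ = [1] + [0] = [1]

z = [1]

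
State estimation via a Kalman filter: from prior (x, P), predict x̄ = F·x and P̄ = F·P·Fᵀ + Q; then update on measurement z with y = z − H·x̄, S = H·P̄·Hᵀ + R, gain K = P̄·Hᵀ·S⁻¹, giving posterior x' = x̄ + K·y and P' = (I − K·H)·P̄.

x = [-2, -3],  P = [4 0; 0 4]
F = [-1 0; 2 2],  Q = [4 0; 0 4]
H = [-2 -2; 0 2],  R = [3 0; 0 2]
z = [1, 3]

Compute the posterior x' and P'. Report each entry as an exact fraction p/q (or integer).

x̄ = F·x = [2, -10]
P̄ = F·P·Fᵀ + Q = [8 -8; -8 36]
y = z − H·x̄ = [-15, 23]
S = H·P̄·Hᵀ + R = [115 -112; -112 146]
K = P̄·Hᵀ·S⁻¹ = [-896/2123 -920/2123; -56/2123 1004/2123]
x' = x̄ + K·y = [-18/11, 14/11]
P' = (I − K·H)·P̄ = [2264/2123 -920/2123; -920/2123 1004/2123]

x' = [-18/11, 14/11]
P' = [2264/2123 -920/2123; -920/2123 1004/2123]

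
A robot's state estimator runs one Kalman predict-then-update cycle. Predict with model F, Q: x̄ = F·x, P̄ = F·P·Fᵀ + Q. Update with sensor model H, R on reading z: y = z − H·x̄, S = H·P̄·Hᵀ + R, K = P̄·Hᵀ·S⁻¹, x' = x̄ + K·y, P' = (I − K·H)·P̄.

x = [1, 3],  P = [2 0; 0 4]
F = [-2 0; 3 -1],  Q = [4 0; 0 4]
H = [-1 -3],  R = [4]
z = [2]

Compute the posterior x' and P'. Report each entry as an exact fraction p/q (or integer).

x' = [-2, 0]
P' = [780/89 -276/89; -276/89 136/89]

x̄ = F·x = [-2, 0]
P̄ = F·P·Fᵀ + Q = [12 -12; -12 26]
y = z − H·x̄ = [0]
S = H·P̄·Hᵀ + R = [178]
K = P̄·Hᵀ·S⁻¹ = [12/89; -33/89]
x' = x̄ + K·y = [-2, 0]
P' = (I − K·H)·P̄ = [780/89 -276/89; -276/89 136/89]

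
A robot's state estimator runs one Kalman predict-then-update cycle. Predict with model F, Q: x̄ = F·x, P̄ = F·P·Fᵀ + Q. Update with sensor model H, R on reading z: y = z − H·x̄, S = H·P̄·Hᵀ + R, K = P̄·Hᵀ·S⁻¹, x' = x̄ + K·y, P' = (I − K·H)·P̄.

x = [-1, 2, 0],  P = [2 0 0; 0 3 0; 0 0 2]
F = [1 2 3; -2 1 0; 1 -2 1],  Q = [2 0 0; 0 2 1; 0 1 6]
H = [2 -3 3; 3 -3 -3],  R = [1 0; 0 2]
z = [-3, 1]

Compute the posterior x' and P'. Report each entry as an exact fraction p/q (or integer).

x̄ = F·x = [3, 4, -5]
P̄ = F·P·Fᵀ + Q = [34 2 -4; 2 13 -9; -4 -9 22]
y = z − H·x̄ = [18, -11]
S = H·P̄·Hᵀ + R = [542 81; 81 497]
K = P̄·Hᵀ·S⁻¹ = [16102/262813 54486/262813; -30328/262813 1770/262813; 46376/262813 -34527/262813]
x' = x̄ + K·y = [478929/262813, 485878/262813, -99500/262813]
P' = (I − K·H)·P̄ = [2246054/262813 1850866/262813 358864/262813; 1850866/262813 1546853/262813 302833/262813; 358864/262813 302833/262813 79049/262813]

x' = [478929/262813, 485878/262813, -99500/262813]
P' = [2246054/262813 1850866/262813 358864/262813; 1850866/262813 1546853/262813 302833/262813; 358864/262813 302833/262813 79049/262813]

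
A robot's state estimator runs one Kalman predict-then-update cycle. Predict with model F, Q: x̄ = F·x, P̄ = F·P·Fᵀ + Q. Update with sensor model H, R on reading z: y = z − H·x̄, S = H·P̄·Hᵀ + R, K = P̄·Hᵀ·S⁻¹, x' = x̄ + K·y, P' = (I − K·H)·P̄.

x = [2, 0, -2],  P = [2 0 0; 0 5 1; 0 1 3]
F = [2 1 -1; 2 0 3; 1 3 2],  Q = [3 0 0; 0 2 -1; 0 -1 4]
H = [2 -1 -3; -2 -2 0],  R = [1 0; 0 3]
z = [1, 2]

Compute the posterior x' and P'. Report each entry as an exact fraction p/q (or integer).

x' = [290806/125599, -397031/125599, 282013/125599]
P' = [1040443/125599 -995854/125599 1022676/125599; -995854/125599 1043644/125599 -1008753/125599; 1022676/125599 -1008753/125599 1029018/125599]

x̄ = F·x = [6, -2, -2]
P̄ = F·P·Fᵀ + Q = [17 2 12; 2 37 30; 12 30 75]
y = z − H·x̄ = [-19, 10]
S = H·P̄·Hᵀ + R = [809 254; 254 235]
K = P̄·Hᵀ·S⁻¹ = [8712/125599 -29726/125599; -9093/125599 -31860/125599; -32949/125599 -9282/125599]
x' = x̄ + K·y = [290806/125599, -397031/125599, 282013/125599]
P' = (I − K·H)·P̄ = [1040443/125599 -995854/125599 1022676/125599; -995854/125599 1043644/125599 -1008753/125599; 1022676/125599 -1008753/125599 1029018/125599]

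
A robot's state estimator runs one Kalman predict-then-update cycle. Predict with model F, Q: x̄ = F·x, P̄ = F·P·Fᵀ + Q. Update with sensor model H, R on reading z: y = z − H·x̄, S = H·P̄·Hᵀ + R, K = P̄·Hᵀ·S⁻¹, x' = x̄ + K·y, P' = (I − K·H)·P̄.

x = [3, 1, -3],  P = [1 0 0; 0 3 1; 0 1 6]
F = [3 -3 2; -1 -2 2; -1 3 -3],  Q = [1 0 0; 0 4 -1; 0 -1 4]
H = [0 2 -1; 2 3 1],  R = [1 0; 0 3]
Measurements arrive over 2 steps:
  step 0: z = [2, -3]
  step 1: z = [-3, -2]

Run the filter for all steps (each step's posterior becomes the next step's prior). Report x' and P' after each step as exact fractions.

step 0: x̄ = F·x = [0, -11, 9]
step 0: P̄ = F·P·Fᵀ + Q = [49 29 -51; 29 33 -42; -51 -42 68]
step 0: y = z − H·x̄ = [33, 21]
step 0: S = H·P̄·Hᵀ + R = [369 390; 390 456]
step 0: K = P̄·Hᵀ·S⁻¹ = [-71/449 578/1347; 733/2694 35/1796; -192/449 20/1347]
step 0: x' = x̄ + K·y = [1703/449, -2895/1796, -2155/449]
step 0: P' = (I − K·H)·P̄ = [11768/1347 -4403/1347 -8593/1347; -4403/1347 2467/1796 3334/1347; -8593/1347 3334/1347 7244/1347]
step 1: x̄ = F·x = [11881/1796, -9131/898, 10363/1796]
step 1: P̄ = F·P·Fᵀ + Q = [356069/5388 -33153/898 -14893/5388; -33153/898 43621/1347 -5551/898; -14893/5388 -5551/898 55409/5388]
step 1: y = z − H·x̄ = [41499/1796, 17069/1796]
step 1: S = H·P̄·Hᵀ + R = [297319/1796 86305/1796; 86305/1796 139927/1796]
step 1: K = P̄·Hᵀ·S⁻¹ = [-34664221/57050784 35037739/57050784; 1810517/4075056 -220595/4075056; -5936527/57050784 -6435575/57050784]
step 1: x' = x̄ + K·y = [-11320363/7131348, -212233/509382, 16356383/7131348]
step 1: P' = (I − K·H)·P̄ = [1959141089/171152352 -52956217/12225168 -1378781413/171152352; -52956217/12225168 10935863/6112584 38311901/12225168; -1378781413/171152352 38311901/12225168 1090542809/171152352]

step 0: x' = [1703/449, -2895/1796, -2155/449], P' = [11768/1347 -4403/1347 -8593/1347; -4403/1347 2467/1796 3334/1347; -8593/1347 3334/1347 7244/1347]
step 1: x' = [-11320363/7131348, -212233/509382, 16356383/7131348], P' = [1959141089/171152352 -52956217/12225168 -1378781413/171152352; -52956217/12225168 10935863/6112584 38311901/12225168; -1378781413/171152352 38311901/12225168 1090542809/171152352]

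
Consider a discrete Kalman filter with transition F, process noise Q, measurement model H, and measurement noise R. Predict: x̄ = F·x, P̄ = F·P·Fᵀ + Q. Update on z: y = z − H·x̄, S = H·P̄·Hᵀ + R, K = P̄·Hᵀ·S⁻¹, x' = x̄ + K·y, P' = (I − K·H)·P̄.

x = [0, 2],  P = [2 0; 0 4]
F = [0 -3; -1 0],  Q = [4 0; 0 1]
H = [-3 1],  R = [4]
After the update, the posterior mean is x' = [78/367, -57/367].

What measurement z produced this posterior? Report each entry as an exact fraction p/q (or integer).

z = [-1]

x̄ = F·x = [-6, 0]
P̄ = F·P·Fᵀ + Q = [40 0; 0 3]
S = H·P̄·Hᵀ + R = [367]
K = P̄·Hᵀ·S⁻¹ = [-120/367; 3/367]
x' − x̄ = [2280/367, -57/367] = K·y
y = (KᵀK)⁻¹·Kᵀ·(x' − x̄) = [-19]
z = y + H·x̄ = [-19] + [18] = [-1]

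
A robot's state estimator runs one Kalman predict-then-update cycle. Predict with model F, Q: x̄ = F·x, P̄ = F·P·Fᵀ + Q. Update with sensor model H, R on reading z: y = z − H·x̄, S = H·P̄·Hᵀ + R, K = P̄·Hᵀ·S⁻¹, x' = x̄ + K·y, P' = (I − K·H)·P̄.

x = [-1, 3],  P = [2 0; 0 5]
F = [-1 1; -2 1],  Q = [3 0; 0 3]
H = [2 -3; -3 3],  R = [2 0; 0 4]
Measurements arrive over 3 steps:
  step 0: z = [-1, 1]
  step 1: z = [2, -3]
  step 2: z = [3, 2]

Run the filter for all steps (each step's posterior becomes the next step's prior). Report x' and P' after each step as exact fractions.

step 0: x̄ = F·x = [4, 5]
step 0: P̄ = F·P·Fᵀ + Q = [10 9; 9 16]
step 0: y = z − H·x̄ = [6, -2]
step 0: S = H·P̄·Hᵀ + R = [78 -69; -69 76]
step 0: K = P̄·Hᵀ·S⁻¹ = [-739/1167 -239/389; -277/389 -144/389]
step 0: x' = x̄ + K·y = [556/389, 571/389]
step 0: P' = (I − K·H)·P̄ = [4346/1167 1130/389; 1130/389 938/389]
step 1: x̄ = F·x = [15/389, -541/389]
step 1: P̄ = F·P·Fᵀ + Q = [3881/1167 1336/1167; 1336/1167 10139/1167]
step 1: y = z − H·x̄ = [-875/389, 501/389]
step 1: S = H·P̄·Hᵀ + R = [93077/1167 -31499/389; -31499/389 35600/389]
step 1: K = P̄·Hᵀ·S⁻¹ = [-274685/866273 -304971/866273; -400681/866273 -140316/866273]
step 1: x' = x̄ + K·y = [258491/866273, -484206/866273]
step 1: P' = (I − K·H)·P̄ = [1769254/866273 1362626/866273; 1362626/866273 1175538/866273]
step 2: x̄ = F·x = [-742697/866273, -1001188/866273]
step 2: P̄ = F·P·Fᵀ + Q = [2818359/866273 626168/866273; 626168/866273 5400869/866273]
step 2: y = z − H·x̄ = [1080649/866273, 2508019/866273]
step 2: S = H·P̄·Hᵀ + R = [54099787/866273 -56125455/866273; -56125455/866273 66167120/866273]
step 2: K = P̄·Hᵀ·S⁻¹ = [-27807159/99174371 -167221797/495871855; -42773947/99174371 -74064228/495871855]
step 2: x' = x̄ + K·y = [-1082715121/495871855, -1054325319/495871855]
step 2: P' = (I − K·H)·P̄ = [946958778/495871855 723996382/495871855; 723996382/495871855 625244078/495871855]

step 0: x' = [556/389, 571/389], P' = [4346/1167 1130/389; 1130/389 938/389]
step 1: x' = [258491/866273, -484206/866273], P' = [1769254/866273 1362626/866273; 1362626/866273 1175538/866273]
step 2: x' = [-1082715121/495871855, -1054325319/495871855], P' = [946958778/495871855 723996382/495871855; 723996382/495871855 625244078/495871855]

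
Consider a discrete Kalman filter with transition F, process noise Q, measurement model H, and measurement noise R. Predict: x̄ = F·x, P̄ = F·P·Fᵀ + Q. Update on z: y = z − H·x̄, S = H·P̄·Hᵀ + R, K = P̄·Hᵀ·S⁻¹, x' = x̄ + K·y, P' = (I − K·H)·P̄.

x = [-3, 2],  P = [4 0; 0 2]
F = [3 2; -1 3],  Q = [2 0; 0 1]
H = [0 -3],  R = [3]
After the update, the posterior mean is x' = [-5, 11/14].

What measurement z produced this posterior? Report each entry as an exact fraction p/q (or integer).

z = [-2]

x̄ = F·x = [-5, 9]
P̄ = F·P·Fᵀ + Q = [46 0; 0 23]
S = H·P̄·Hᵀ + R = [210]
K = P̄·Hᵀ·S⁻¹ = [0; -23/70]
x' − x̄ = [0, -115/14] = K·y
y = (KᵀK)⁻¹·Kᵀ·(x' − x̄) = [25]
z = y + H·x̄ = [25] + [-27] = [-2]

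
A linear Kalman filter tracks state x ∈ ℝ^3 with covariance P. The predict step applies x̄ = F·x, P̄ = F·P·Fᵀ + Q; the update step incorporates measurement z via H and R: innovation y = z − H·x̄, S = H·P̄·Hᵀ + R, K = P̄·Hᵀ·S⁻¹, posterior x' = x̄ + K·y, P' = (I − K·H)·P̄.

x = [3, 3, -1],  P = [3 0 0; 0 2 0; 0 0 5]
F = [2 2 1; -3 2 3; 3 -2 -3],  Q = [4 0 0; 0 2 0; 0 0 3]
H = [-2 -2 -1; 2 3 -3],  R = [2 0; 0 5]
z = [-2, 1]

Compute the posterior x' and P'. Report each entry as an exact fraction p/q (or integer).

x' = [753854/277453, -425168/277453, 6252/277453]
P' = [1124779/277453 -918299/277453 -131788/277453; -918299/277453 821618/277453 124922/277453; -131788/277453 124922/277453 130510/277453]

x̄ = F·x = [11, -6, 6]
P̄ = F·P·Fᵀ + Q = [29 5 -5; 5 82 -80; -5 -80 83]
y = z − H·x̄ = [14, 15]
S = H·P̄·Hᵀ + R = [229 -669; -669 3166]
K = P̄·Hᵀ·S⁻¹ = [-140586/277453 -21995/277453; 34220/277453 50698/277453; -58389/277453 -56068/277453]
x' = x̄ + K·y = [753854/277453, -425168/277453, 6252/277453]
P' = (I − K·H)·P̄ = [1124779/277453 -918299/277453 -131788/277453; -918299/277453 821618/277453 124922/277453; -131788/277453 124922/277453 130510/277453]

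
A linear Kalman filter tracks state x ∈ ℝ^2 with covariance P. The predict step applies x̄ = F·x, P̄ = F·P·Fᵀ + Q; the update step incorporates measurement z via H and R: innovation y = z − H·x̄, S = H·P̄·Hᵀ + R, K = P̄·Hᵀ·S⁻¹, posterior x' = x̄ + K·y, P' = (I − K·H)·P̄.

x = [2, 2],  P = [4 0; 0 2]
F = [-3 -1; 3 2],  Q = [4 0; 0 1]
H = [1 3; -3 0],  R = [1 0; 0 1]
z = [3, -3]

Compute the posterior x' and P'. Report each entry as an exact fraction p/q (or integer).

x' = [911/926, 16475/24076]
P' = [51/463 -35/926; -35/926 2945/24076]

x̄ = F·x = [-8, 10]
P̄ = F·P·Fᵀ + Q = [42 -40; -40 45]
y = z − H·x̄ = [-19, -27]
S = H·P̄·Hᵀ + R = [208 234; 234 379]
K = P̄·Hᵀ·S⁻¹ = [-3/926 -153/463; 7925/24076 105/926]
x' = x̄ + K·y = [911/926, 16475/24076]
P' = (I − K·H)·P̄ = [51/463 -35/926; -35/926 2945/24076]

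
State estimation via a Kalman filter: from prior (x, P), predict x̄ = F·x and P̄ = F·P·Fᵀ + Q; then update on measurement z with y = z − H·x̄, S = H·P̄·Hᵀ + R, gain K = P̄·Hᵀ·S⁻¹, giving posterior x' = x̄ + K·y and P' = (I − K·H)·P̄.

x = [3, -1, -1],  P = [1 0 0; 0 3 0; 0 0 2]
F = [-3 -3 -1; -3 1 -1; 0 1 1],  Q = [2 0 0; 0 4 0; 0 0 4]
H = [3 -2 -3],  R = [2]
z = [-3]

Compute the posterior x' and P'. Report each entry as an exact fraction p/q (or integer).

x' = [-5293/701, -5913/701, -658/701]
P' = [5839/701 6319/701 1527/701; 6319/701 11529/701 -1345/701; 1527/701 -1345/701 2465/701]

x̄ = F·x = [-5, -9, -2]
P̄ = F·P·Fᵀ + Q = [40 2 -11; 2 18 1; -11 1 9]
y = z − H·x̄ = [-12]
S = H·P̄·Hᵀ + R = [701]
K = P̄·Hᵀ·S⁻¹ = [149/701; -33/701; -62/701]
x' = x̄ + K·y = [-5293/701, -5913/701, -658/701]
P' = (I − K·H)·P̄ = [5839/701 6319/701 1527/701; 6319/701 11529/701 -1345/701; 1527/701 -1345/701 2465/701]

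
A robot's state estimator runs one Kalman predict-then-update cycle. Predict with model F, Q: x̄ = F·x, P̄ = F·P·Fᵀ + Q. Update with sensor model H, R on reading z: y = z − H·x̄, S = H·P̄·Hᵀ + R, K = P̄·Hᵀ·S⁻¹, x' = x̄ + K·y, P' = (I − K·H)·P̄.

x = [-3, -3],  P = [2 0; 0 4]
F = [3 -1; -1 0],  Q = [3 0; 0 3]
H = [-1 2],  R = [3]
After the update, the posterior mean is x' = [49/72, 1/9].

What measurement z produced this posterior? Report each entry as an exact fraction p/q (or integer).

z = [-1]

x̄ = F·x = [-6, 3]
P̄ = F·P·Fᵀ + Q = [25 -6; -6 5]
S = H·P̄·Hᵀ + R = [72]
K = P̄·Hᵀ·S⁻¹ = [-37/72; 2/9]
x' − x̄ = [481/72, -26/9] = K·y
y = (KᵀK)⁻¹·Kᵀ·(x' − x̄) = [-13]
z = y + H·x̄ = [-13] + [12] = [-1]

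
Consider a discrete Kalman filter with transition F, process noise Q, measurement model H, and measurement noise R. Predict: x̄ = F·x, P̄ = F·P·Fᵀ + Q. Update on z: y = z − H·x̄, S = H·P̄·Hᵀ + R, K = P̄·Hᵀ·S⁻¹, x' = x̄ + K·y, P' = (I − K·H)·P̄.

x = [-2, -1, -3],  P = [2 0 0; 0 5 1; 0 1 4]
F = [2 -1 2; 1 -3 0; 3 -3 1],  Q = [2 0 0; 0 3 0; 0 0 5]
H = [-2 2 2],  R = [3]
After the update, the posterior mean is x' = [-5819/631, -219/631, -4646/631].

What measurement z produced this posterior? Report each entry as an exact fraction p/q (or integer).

x̄ = F·x = [-9, 1, -6]
P̄ = F·P·Fᵀ + Q = [27 13 28; 13 50 48; 28 48 66]
S = H·P̄·Hᵀ + R = [631]
K = P̄·Hᵀ·S⁻¹ = [28/631; 170/631; 172/631]
x' − x̄ = [-140/631, -850/631, -860/631] = K·y
y = (KᵀK)⁻¹·Kᵀ·(x' − x̄) = [-5]
z = y + H·x̄ = [-5] + [8] = [3]

z = [3]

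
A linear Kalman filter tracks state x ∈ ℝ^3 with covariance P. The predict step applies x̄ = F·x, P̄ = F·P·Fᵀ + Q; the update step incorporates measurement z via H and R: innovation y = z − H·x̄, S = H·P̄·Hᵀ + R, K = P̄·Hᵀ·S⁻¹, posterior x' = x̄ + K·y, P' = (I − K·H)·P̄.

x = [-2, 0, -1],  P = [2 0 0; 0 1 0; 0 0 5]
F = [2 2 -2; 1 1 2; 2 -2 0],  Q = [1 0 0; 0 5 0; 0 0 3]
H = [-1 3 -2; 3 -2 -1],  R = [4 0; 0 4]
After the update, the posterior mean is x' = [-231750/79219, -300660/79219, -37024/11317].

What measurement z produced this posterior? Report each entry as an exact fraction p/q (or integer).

z = [-2, 2]

x̄ = F·x = [-2, -4, -4]
P̄ = F·P·Fᵀ + Q = [33 -14 4; -14 28 2; 4 2 15]
S = H·P̄·Hᵀ + R = [425 -409; -409 580]
K = P̄·Hᵀ·S⁻¹ = [2167/79219 18328/79219; 13620/79219 -4054/79219; -2729/11317 -2061/11317]
x' − x̄ = [-73312/79219, 16216/79219, 8244/11317] = K·y
y = (KᵀK)⁻¹·Kᵀ·(x' − x̄) = [0, -4]
z = y + H·x̄ = [0, -4] + [-2, 6] = [-2, 2]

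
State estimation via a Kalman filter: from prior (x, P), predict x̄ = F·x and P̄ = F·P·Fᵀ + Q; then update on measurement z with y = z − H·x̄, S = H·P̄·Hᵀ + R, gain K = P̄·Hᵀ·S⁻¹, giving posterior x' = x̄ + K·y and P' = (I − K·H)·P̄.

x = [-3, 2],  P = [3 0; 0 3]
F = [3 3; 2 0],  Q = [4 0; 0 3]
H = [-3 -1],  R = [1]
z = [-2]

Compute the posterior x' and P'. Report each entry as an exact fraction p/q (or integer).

x' = [39/19, -159/38]
P' = [302/323 -810/323; -810/323 4929/646]

x̄ = F·x = [-3, -6]
P̄ = F·P·Fᵀ + Q = [58 18; 18 15]
y = z − H·x̄ = [-17]
S = H·P̄·Hᵀ + R = [646]
K = P̄·Hᵀ·S⁻¹ = [-96/323; -69/646]
x' = x̄ + K·y = [39/19, -159/38]
P' = (I − K·H)·P̄ = [302/323 -810/323; -810/323 4929/646]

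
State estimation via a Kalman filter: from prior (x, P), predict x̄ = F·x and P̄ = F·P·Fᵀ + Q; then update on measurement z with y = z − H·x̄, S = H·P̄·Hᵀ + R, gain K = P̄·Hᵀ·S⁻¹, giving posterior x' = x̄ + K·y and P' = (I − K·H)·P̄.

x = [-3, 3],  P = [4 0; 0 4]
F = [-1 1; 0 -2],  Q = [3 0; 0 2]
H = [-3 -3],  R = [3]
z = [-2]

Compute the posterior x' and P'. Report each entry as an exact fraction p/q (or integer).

x' = [123/20, -11/2]
P' = [413/40 -41/4; -41/4 21/2]

x̄ = F·x = [6, -6]
P̄ = F·P·Fᵀ + Q = [11 -8; -8 18]
y = z − H·x̄ = [-2]
S = H·P̄·Hᵀ + R = [120]
K = P̄·Hᵀ·S⁻¹ = [-3/40; -1/4]
x' = x̄ + K·y = [123/20, -11/2]
P' = (I − K·H)·P̄ = [413/40 -41/4; -41/4 21/2]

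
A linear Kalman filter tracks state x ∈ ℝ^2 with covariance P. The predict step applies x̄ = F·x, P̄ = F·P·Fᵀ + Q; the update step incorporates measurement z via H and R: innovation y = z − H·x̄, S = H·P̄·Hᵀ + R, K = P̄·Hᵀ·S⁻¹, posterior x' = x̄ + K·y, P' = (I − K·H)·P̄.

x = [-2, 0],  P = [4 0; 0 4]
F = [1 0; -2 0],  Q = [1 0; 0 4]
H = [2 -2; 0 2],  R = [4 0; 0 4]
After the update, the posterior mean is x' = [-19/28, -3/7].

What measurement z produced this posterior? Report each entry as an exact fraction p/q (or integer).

z = [-1, -2]

x̄ = F·x = [-2, 4]
P̄ = F·P·Fᵀ + Q = [5 -8; -8 20]
S = H·P̄·Hᵀ + R = [168 -112; -112 84]
K = P̄·Hᵀ·S⁻¹ = [1/4 1/7; -1/7 2/7]
x' − x̄ = [37/28, -31/7] = K·y
y = (KᵀK)⁻¹·Kᵀ·(x' − x̄) = [11, -10]
z = y + H·x̄ = [11, -10] + [-12, 8] = [-1, -2]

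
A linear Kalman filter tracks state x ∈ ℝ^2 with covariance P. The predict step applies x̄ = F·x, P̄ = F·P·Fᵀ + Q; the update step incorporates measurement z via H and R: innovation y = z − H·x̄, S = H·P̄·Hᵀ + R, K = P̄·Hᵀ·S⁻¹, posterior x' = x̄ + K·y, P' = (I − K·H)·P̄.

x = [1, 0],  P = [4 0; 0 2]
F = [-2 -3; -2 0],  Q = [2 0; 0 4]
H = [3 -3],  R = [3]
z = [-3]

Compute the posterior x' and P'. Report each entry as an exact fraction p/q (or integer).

x̄ = F·x = [-2, -2]
P̄ = F·P·Fᵀ + Q = [36 16; 16 20]
y = z − H·x̄ = [-3]
S = H·P̄·Hᵀ + R = [219]
K = P̄·Hᵀ·S⁻¹ = [20/73; -4/73]
x' = x̄ + K·y = [-206/73, -134/73]
P' = (I − K·H)·P̄ = [1428/73 1408/73; 1408/73 1412/73]

x' = [-206/73, -134/73]
P' = [1428/73 1408/73; 1408/73 1412/73]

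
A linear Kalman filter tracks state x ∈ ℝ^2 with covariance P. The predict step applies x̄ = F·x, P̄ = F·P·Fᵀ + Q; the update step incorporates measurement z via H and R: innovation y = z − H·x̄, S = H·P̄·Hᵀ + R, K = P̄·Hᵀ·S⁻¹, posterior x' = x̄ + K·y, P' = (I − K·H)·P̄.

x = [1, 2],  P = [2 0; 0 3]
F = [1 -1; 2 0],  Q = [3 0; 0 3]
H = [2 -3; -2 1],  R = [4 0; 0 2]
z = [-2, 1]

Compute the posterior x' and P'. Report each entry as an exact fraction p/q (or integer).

x' = [-63/239, 134/239]
P' = [824/717 736/717; 736/717 908/717]

x̄ = F·x = [-1, 2]
P̄ = F·P·Fᵀ + Q = [8 4; 4 11]
y = z − H·x̄ = [6, -3]
S = H·P̄·Hᵀ + R = [87 -33; -33 29]
K = P̄·Hᵀ·S⁻¹ = [-140/717 -152/239; -313/717 -94/239]
x' = x̄ + K·y = [-63/239, 134/239]
P' = (I − K·H)·P̄ = [824/717 736/717; 736/717 908/717]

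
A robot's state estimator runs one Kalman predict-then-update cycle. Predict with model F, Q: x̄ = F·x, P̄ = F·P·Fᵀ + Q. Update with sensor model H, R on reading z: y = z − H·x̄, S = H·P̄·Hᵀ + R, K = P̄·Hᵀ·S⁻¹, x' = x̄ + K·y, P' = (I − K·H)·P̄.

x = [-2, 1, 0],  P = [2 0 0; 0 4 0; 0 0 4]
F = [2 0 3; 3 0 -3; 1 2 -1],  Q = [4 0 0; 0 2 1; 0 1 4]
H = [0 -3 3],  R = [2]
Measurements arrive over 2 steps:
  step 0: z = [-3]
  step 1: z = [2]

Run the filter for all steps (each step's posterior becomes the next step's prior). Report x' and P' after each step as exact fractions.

step 0: x̄ = F·x = [-4, -6, 0]
step 0: P̄ = F·P·Fᵀ + Q = [48 -24 -8; -24 56 19; -8 19 26]
step 0: y = z − H·x̄ = [-21]
step 0: S = H·P̄·Hᵀ + R = [398]
step 0: K = P̄·Hᵀ·S⁻¹ = [24/199; -111/398; 21/398]
step 0: x' = x̄ + K·y = [-1300/199, -57/398, -441/398]
step 0: P' = (I − K·H)·P̄ = [8400/199 -2112/199 -2096/199; -2112/199 9967/398 9893/398; -2096/199 9893/398 9907/398]
step 1: x̄ = F·x = [-6523/398, -6477/398, -2273/398]
step 1: P̄ = F·P·Fᵀ + Q = [107651/398 -939/398 42149/398; -939/398 316615/398 20969/398; 42149/398 20969/398 20083/398]
step 1: y = z − H·x̄ = [-5908/199]
step 1: S = H·P̄·Hᵀ + R = [1326818/199]
step 1: K = P̄·Hᵀ·S⁻¹ = [32316/663409; -443469/1326818; -1329/1326818]
step 1: x' = x̄ + K·y = [-23664637/1326818, -8426559/1326818, -7538075/1326818]
step 1: P' = (I − K·H)·P̄ = [337886165/1326818 140901243/1326818 140944331/1326818; 140901243/1326818 33619313/663409 33471490/663409; 140944331/1326818 33471490/663409 33471047/663409]

step 0: x' = [-1300/199, -57/398, -441/398], P' = [8400/199 -2112/199 -2096/199; -2112/199 9967/398 9893/398; -2096/199 9893/398 9907/398]
step 1: x' = [-23664637/1326818, -8426559/1326818, -7538075/1326818], P' = [337886165/1326818 140901243/1326818 140944331/1326818; 140901243/1326818 33619313/663409 33471490/663409; 140944331/1326818 33471490/663409 33471047/663409]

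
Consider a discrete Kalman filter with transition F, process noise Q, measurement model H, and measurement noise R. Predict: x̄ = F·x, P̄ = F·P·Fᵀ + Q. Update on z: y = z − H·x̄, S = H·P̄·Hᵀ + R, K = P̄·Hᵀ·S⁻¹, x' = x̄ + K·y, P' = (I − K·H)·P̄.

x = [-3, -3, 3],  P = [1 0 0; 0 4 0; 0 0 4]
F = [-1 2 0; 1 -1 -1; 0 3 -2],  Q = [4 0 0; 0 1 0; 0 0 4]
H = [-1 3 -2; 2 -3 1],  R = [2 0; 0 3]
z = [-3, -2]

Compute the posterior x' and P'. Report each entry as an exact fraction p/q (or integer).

x̄ = F·x = [-3, -3, -15]
P̄ = F·P·Fᵀ + Q = [21 -9 24; -9 10 -4; 24 -4 56]
y = z − H·x̄ = [-27, 10]
S = H·P̄·Hᵀ + R = [535 -481; -481 461]
K = P̄·Hᵀ·S⁻¹ = [477/15274 3579/15274; -3345/15274 -5213/15274; -888/1091 -652/1091]
x' = x̄ + K·y = [-3/2, -1/2, 1]
P' = (I − K·H)·P̄ = [33699/15274 26223/15274 1572/1091; 26223/15274 38879/15274 3468/1091; 1572/1091 3468/1091 5304/1091]

x' = [-3/2, -1/2, 1]
P' = [33699/15274 26223/15274 1572/1091; 26223/15274 38879/15274 3468/1091; 1572/1091 3468/1091 5304/1091]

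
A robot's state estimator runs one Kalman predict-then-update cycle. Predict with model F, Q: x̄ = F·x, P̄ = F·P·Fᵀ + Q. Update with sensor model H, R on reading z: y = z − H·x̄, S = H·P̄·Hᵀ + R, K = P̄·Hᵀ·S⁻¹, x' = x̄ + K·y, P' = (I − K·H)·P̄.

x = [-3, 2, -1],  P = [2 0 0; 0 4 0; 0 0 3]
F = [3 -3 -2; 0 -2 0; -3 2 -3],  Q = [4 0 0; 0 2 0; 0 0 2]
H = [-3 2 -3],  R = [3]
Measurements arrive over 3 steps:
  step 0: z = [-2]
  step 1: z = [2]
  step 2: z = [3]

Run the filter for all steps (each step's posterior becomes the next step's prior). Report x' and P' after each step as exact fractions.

step 0: x' = [-1837/124, -233/62, 3223/248], P' = [3665/62 789/31 -5211/124; 789/31 552/31 -843/62; -5211/124 -843/62 24671/744]
step 1: x' = [-2707023/1972021, -7008320/1972021, -3328652/1972021], P' = [151236664/5916063 61565516/1972021 -8789176/1972021; 61565516/1972021 94735698/1972021 1480632/1972021; -8789176/1972021 1480632/1972021 9779999/1972021]
step 2: x' = [3419344987/1189498939, 10348468140/1189498939, 4629107191/2378997878], P' = [106096460406/1189498939 149861601900/1189498939 -5850358920/1189498939; 149861601900/1189498939 225021985806/1189498939 76585044/1189498939; -5850358920/1189498939 76585044/1189498939 11815164385/2378997878]

step 0: x̄ = F·x = [-13, -4, 16]
step 0: P̄ = F·P·Fᵀ + Q = [70 24 -24; 24 18 -16; -24 -16 63]
step 0: y = z − H·x̄ = [15]
step 0: S = H·P̄·Hᵀ + R = [744]
step 0: K = P̄·Hᵀ·S⁻¹ = [-15/124; 1/62; -149/744]
step 0: x' = x̄ + K·y = [-1837/124, -233/62, 3223/248]
step 0: P' = (I − K·H)·P̄ = [3665/62 789/31 -5211/124; 789/31 552/31 -843/62; -5211/124 -843/62 24671/744]
step 1: x̄ = F·x = [-1834/31, 233/31, -511/248]
step 1: P̄ = F·P·Fᵀ + Q = [66208/93 -3108/31 -1/31; -3108/31 2270/31 -3/31; -1/31 -3/31 1237/248]
step 1: y = z − H·x̄ = [-48781/248]
step 1: S = H·P̄·Hᵀ + R = [1972021/248]
step 1: K = P̄·Hᵀ·S⁻¹ = [-579368/1972021; 110984/1972021; -3735/1972021]
step 1: x' = x̄ + K·y = [-2707023/1972021, -7008320/1972021, -3328652/1972021]
step 1: P' = (I − K·H)·P̄ = [151236664/5916063 61565516/1972021 -8789176/1972021; 61565516/1972021 94735698/1972021 1480632/1972021; -8789176/1972021 1480632/1972021 9779999/1972021]
step 2: x̄ = F·x = [19561195/1972021, 14016640/1972021, 4090385/1972021]
step 2: P̄ = F·P·Fᵀ + Q = [368397762/1972021 204943620/1972021 -6190758/1972021; 204943620/1972021 382886834/1972021 -665904/1972021; -6190758/1972021 -665904/1972021 9857873/1972021]
step 2: y = z − H·x̄ = [48837523/1972021]
step 2: S = H·P̄·Hᵀ + R = [2378997878/1972021]
step 2: K = P̄·Hᵀ·S⁻¹ = [-338366886/1189498939; 76470260/1189498939; -12333153/2378997878]
step 2: x' = x̄ + K·y = [3419344987/1189498939, 10348468140/1189498939, 4629107191/2378997878]
step 2: P' = (I − K·H)·P̄ = [106096460406/1189498939 149861601900/1189498939 -5850358920/1189498939; 149861601900/1189498939 225021985806/1189498939 76585044/1189498939; -5850358920/1189498939 76585044/1189498939 11815164385/2378997878]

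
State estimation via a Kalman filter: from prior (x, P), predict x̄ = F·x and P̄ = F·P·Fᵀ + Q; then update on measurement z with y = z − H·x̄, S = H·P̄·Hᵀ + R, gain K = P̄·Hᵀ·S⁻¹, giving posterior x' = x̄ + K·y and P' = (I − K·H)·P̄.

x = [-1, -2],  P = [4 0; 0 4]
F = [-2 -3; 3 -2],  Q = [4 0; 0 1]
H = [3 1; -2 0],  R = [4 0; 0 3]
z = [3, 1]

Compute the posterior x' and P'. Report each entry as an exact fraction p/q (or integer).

x̄ = F·x = [8, 1]
P̄ = F·P·Fᵀ + Q = [56 0; 0 53]
y = z − H·x̄ = [-22, 17]
S = H·P̄·Hᵀ + R = [561 -336; -336 227]
K = P̄·Hᵀ·S⁻¹ = [168/4817 -2128/4817; 12031/14451 5936/4817]
x' = x̄ + K·y = [-1336/4817, 52505/14451]
P' = (I − K·H)·P̄ = [3192/4817 -8904/4817; -8904/4817 128260/14451]

x' = [-1336/4817, 52505/14451]
P' = [3192/4817 -8904/4817; -8904/4817 128260/14451]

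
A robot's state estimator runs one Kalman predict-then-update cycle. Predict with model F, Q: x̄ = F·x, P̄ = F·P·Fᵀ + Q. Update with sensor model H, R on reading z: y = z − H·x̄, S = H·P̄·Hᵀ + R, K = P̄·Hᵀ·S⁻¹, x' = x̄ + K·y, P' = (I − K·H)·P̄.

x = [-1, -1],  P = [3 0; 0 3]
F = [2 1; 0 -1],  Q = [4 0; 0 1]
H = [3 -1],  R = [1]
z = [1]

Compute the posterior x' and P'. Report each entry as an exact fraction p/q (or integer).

x' = [39/97, 51/194]
P' = [43/97 99/97; 99/97 607/194]

x̄ = F·x = [-3, 1]
P̄ = F·P·Fᵀ + Q = [19 -3; -3 4]
y = z − H·x̄ = [11]
S = H·P̄·Hᵀ + R = [194]
K = P̄·Hᵀ·S⁻¹ = [30/97; -13/194]
x' = x̄ + K·y = [39/97, 51/194]
P' = (I − K·H)·P̄ = [43/97 99/97; 99/97 607/194]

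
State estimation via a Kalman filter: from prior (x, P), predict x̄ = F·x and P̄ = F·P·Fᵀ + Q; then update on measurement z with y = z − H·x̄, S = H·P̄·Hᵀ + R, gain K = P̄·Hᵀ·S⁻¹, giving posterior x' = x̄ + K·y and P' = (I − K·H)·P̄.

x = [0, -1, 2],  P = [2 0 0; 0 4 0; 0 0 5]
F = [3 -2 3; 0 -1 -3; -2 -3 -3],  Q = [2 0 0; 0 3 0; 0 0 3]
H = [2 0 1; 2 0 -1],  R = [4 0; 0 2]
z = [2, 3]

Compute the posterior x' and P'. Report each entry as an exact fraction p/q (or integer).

x̄ = F·x = [8, -5, -3]
P̄ = F·P·Fᵀ + Q = [81 -37 -33; -37 52 57; -33 57 92]
y = z − H·x̄ = [-11, -16]
S = H·P̄·Hᵀ + R = [288 232; 232 550]
K = P̄·Hᵀ·S⁻¹ = [12855/52288 3279/13072; 10521/52288 -4223/13072; 12739/26144 -3221/6536]
x' = x̄ + K·y = [67043/52288, -106899/52288, -12417/26144]
P' = (I − K·H)·P̄ = [19413/52288 2075/52288 6297/26144; 2075/52288 684981/52288 18967/26144; 6297/26144 18967/26144 19181/13072]

x' = [67043/52288, -106899/52288, -12417/26144]
P' = [19413/52288 2075/52288 6297/26144; 2075/52288 684981/52288 18967/26144; 6297/26144 18967/26144 19181/13072]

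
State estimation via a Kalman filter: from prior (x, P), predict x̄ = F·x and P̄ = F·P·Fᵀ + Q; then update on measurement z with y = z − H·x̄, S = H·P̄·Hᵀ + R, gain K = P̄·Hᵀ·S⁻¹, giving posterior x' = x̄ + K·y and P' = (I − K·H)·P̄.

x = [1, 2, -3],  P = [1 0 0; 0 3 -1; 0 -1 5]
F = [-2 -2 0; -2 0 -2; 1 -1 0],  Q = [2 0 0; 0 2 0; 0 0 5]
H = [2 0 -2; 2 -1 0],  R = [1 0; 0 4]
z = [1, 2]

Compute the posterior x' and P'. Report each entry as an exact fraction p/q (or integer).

x' = [802/925, 326/925, 361/925]
P' = [2818/925 4684/925 2724/925; 4684/925 32876/2775 4512/925; 2724/925 4512/925 2857/925]

x̄ = F·x = [-6, 4, -1]
P̄ = F·P·Fᵀ + Q = [18 0 4; 0 26 -4; 4 -4 9]
y = z − H·x̄ = [11, 18]
S = H·P̄·Hᵀ + R = [77 48; 48 102]
K = P̄·Hᵀ·S⁻¹ = [188/925 238/925; 344/925 -1193/2775; -266/925 234/925]
x' = x̄ + K·y = [802/925, 326/925, 361/925]
P' = (I − K·H)·P̄ = [2818/925 4684/925 2724/925; 4684/925 32876/2775 4512/925; 2724/925 4512/925 2857/925]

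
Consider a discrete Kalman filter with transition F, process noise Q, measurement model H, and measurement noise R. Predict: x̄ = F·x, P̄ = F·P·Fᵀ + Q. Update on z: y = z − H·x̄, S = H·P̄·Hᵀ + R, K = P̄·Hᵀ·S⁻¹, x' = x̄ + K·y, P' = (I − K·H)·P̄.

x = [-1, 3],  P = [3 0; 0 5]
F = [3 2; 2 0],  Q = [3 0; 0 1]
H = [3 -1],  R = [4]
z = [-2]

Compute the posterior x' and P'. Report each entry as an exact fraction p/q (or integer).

x̄ = F·x = [3, -2]
P̄ = F·P·Fᵀ + Q = [50 18; 18 13]
y = z − H·x̄ = [-13]
S = H·P̄·Hᵀ + R = [359]
K = P̄·Hᵀ·S⁻¹ = [132/359; 41/359]
x' = x̄ + K·y = [-639/359, -1251/359]
P' = (I − K·H)·P̄ = [526/359 1050/359; 1050/359 2986/359]

x' = [-639/359, -1251/359]
P' = [526/359 1050/359; 1050/359 2986/359]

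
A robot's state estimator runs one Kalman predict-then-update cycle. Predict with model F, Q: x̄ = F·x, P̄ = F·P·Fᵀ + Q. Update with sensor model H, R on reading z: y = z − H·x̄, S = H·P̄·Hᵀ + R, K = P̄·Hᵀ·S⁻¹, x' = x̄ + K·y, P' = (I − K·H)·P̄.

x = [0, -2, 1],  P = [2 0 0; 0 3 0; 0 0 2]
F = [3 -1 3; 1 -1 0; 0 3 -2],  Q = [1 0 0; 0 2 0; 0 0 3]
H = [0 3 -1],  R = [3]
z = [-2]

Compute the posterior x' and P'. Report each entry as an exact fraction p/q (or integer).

x' = [11/79, -82/79, -112/79]
P' = [2008/79 -9/79 -99/79; -9/79 103/79 264/79; -99/79 264/79 1779/158]

x̄ = F·x = [5, 2, -8]
P̄ = F·P·Fᵀ + Q = [40 9 -21; 9 7 -9; -21 -9 38]
y = z − H·x̄ = [-16]
S = H·P̄·Hᵀ + R = [158]
K = P̄·Hᵀ·S⁻¹ = [24/79; 15/79; -65/158]
x' = x̄ + K·y = [11/79, -82/79, -112/79]
P' = (I − K·H)·P̄ = [2008/79 -9/79 -99/79; -9/79 103/79 264/79; -99/79 264/79 1779/158]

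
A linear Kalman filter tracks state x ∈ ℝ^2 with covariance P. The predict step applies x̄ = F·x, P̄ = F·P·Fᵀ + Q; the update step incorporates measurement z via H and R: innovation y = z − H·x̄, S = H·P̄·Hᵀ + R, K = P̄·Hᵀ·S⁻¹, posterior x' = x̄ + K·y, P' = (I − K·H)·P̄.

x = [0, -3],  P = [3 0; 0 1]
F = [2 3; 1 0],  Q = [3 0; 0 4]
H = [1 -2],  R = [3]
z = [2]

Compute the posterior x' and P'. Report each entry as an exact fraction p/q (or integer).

x' = [-147/31, -88/31]
P' = [600/31 282/31; 282/31 153/31]

x̄ = F·x = [-9, 0]
P̄ = F·P·Fᵀ + Q = [24 6; 6 7]
y = z − H·x̄ = [11]
S = H·P̄·Hᵀ + R = [31]
K = P̄·Hᵀ·S⁻¹ = [12/31; -8/31]
x' = x̄ + K·y = [-147/31, -88/31]
P' = (I − K·H)·P̄ = [600/31 282/31; 282/31 153/31]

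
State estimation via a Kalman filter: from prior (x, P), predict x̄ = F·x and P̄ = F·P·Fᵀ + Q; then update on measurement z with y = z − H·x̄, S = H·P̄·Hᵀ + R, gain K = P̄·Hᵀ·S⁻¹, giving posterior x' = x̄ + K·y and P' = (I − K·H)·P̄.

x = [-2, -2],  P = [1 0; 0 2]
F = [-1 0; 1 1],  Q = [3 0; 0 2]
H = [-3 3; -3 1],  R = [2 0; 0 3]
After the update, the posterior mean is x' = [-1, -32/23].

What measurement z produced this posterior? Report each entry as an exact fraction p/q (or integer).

z = [-1, 2]

x̄ = F·x = [2, -4]
P̄ = F·P·Fᵀ + Q = [4 -1; -1 5]
S = H·P̄·Hᵀ + R = [101 63; 63 50]
K = P̄·Hᵀ·S⁻¹ = [3/47 -16/47; 396/1081 -326/1081]
x' − x̄ = [-3, 60/23] = K·y
y = (KᵀK)⁻¹·Kᵀ·(x' − x̄) = [17, 12]
z = y + H·x̄ = [17, 12] + [-18, -10] = [-1, 2]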